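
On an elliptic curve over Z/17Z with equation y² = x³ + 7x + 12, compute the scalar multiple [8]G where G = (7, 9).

Repeated addition: build up to 8G.
2G: tangent at (7, 9): λ = (3·7² + 7)/(2·9) ≡ 1/1. 1⁻¹ ≡ 1 (mod 17), so λ ≡ 1·1 ≡ 1.
  x = λ² - 7 - 7 = 1 - 14 ≡ 4; y = λ·(7 - 4) - 9 ≡ 11. → (4, 11)
3G: (4, 11) + (7, 9). λ = (9 - 11)/(7 - 4) ≡ 15/3 mod 17. 3⁻¹ ≡ 6 (mod 17) since 3·6 = 18 ≡ 1, so λ ≡ 5.
  x = λ² - 4 - 7 = 25 - 11 ≡ 14; y = λ·(4 - 14) - 11 ≡ 7. → (14, 7)
4G: (14, 7) + (7, 9). λ = (9 - 7)/(7 - 14) ≡ 2/10 mod 17. 10⁻¹ ≡ 12 (mod 17) since 10·12 = 120 ≡ 1, so λ ≡ 7.
  x = λ² - 14 - 7 = 49 - 21 ≡ 11; y = λ·(14 - 11) - 7 ≡ 14. → (11, 14)
5G: (11, 14) + (7, 9). λ = (9 - 14)/(7 - 11) ≡ 12/13 mod 17. 13⁻¹ ≡ 4 (mod 17), so λ ≡ 14.
  x = λ² - 11 - 7 = 196 - 18 ≡ 8; y = λ·(11 - 8) - 14 ≡ 11. → (8, 11)
6G: (8, 11) + (7, 9). λ = (9 - 11)/(7 - 8) ≡ 15/16 mod 17. 16⁻¹ ≡ 16 (mod 17), so λ ≡ 2.
  x = λ² - 8 - 7 = 4 - 15 ≡ 6; y = λ·(8 - 6) - 11 ≡ 10. → (6, 10)
7G: (6, 10) + (7, 9). λ = (9 - 10)/(7 - 6) ≡ 16/1 mod 17. 1⁻¹ ≡ 1 (mod 17), so λ ≡ 16.
  x = λ² - 6 - 7 = 256 - 13 ≡ 5; y = λ·(6 - 5) - 10 ≡ 6. → (5, 6)
8G: (5, 6) + (7, 9). λ = (9 - 6)/(7 - 5) ≡ 3/2 mod 17. 2⁻¹ ≡ 9 (mod 17) since 2·9 = 18 ≡ 1, so λ ≡ 10.
  x = λ² - 5 - 7 = 100 - 12 ≡ 3; y = λ·(5 - 3) - 6 ≡ 14. → (3, 14)

(3, 14)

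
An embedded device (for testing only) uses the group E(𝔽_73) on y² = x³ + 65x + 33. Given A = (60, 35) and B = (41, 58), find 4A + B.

First 4A:
Repeated addition: build up to 4A.
2A: tangent at (60, 35): λ = (3·60² + 65)/(2·35) ≡ 61/70. 70⁻¹ ≡ 24 (mod 73) since 70·24 = 1680 ≡ 1, so λ ≡ 61·24 ≡ 4.
  x = λ² - 60 - 60 = 16 - 120 ≡ 42; y = λ·(60 - 42) - 35 ≡ 37. → (42, 37)
3A: (42, 37) + (60, 35). λ = (35 - 37)/(60 - 42) ≡ 71/18 mod 73. 18⁻¹ ≡ 69 (mod 73), so λ ≡ 8.
  x = λ² - 42 - 60 = 64 - 102 ≡ 35; y = λ·(42 - 35) - 37 ≡ 19. → (35, 19)
4A: (35, 19) + (60, 35). λ = (35 - 19)/(60 - 35) ≡ 16/25 mod 73. 25⁻¹ ≡ 38 (mod 73), so λ ≡ 24.
  x = λ² - 35 - 60 = 576 - 95 ≡ 43; y = λ·(35 - 43) - 19 ≡ 8. → (43, 8)
4A = (43, 8).
Finally 4A + B:
(43, 8) + (41, 58). λ = (58 - 8)/(41 - 43) ≡ 50/71 mod 73. 71⁻¹ ≡ 36 (mod 73), so λ ≡ 48.
  x = λ² - 43 - 41 = 2304 - 84 ≡ 30; y = λ·(43 - 30) - 8 ≡ 32. → (30, 32)

(30, 32)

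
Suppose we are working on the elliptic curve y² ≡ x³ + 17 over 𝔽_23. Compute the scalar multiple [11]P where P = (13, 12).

(5, 2)

Repeated addition: build up to 11P.
2P: tangent at (13, 12): λ = (3·13² + 0)/(2·12) ≡ 1/1. 1⁻¹ ≡ 1 (mod 23), so λ ≡ 1·1 ≡ 1.
  x = λ² - 13 - 13 = 1 - 26 ≡ 21; y = λ·(13 - 21) - 12 ≡ 3. → (21, 3)
3P: (21, 3) + (13, 12). λ = (12 - 3)/(13 - 21) ≡ 9/15 mod 23. 15⁻¹ ≡ 20 (mod 23) since 15·20 = 300 ≡ 1, so λ ≡ 19.
  x = λ² - 21 - 13 = 361 - 34 ≡ 5; y = λ·(21 - 5) - 3 ≡ 2. → (5, 2)
4P: (5, 2) + (13, 12). λ = (12 - 2)/(13 - 5) ≡ 10/8 mod 23. 8⁻¹ ≡ 3 (mod 23), so λ ≡ 7.
  x = λ² - 5 - 13 = 49 - 18 ≡ 8; y = λ·(5 - 8) - 2 ≡ 0. → (8, 0)
5P: (8, 0) + (13, 12). λ = (12 - 0)/(13 - 8) ≡ 12/5 mod 23. 5⁻¹ ≡ 14 (mod 23) since 5·14 = 70 ≡ 1, so λ ≡ 7.
  x = λ² - 8 - 13 = 49 - 21 ≡ 5; y = λ·(8 - 5) - 0 ≡ 21. → (5, 21)
6P: (5, 21) + (13, 12). λ = (12 - 21)/(13 - 5) ≡ 14/8 mod 23. 8⁻¹ ≡ 3 (mod 23) since 8·3 = 24 ≡ 1, so λ ≡ 19.
  x = λ² - 5 - 13 = 361 - 18 ≡ 21; y = λ·(5 - 21) - 21 ≡ 20. → (21, 20)
7P: (21, 20) + (13, 12). λ = (12 - 20)/(13 - 21) ≡ 15/15 mod 23. 15⁻¹ ≡ 20 (mod 23), so λ ≡ 1.
  x = λ² - 21 - 13 = 1 - 34 ≡ 13; y = λ·(21 - 13) - 20 ≡ 11. → (13, 11)
8P: (13, 11) + (13, 12): same x and y₁ ≡ -y₂, so the sum is O.
9P: O + (13, 12) = (13, 12) (identity).
10P: tangent at (13, 12): λ = (3·13² + 0)/(2·12) ≡ 1/1. 1⁻¹ ≡ 1 (mod 23), so λ ≡ 1·1 ≡ 1.
  x = λ² - 13 - 13 = 1 - 26 ≡ 21; y = λ·(13 - 21) - 12 ≡ 3. → (21, 3)
11P: (21, 3) + (13, 12). λ = (12 - 3)/(13 - 21) ≡ 9/15 mod 23. 15⁻¹ ≡ 20 (mod 23), so λ ≡ 19.
  x = λ² - 21 - 13 = 361 - 34 ≡ 5; y = λ·(21 - 5) - 3 ≡ 2. → (5, 2)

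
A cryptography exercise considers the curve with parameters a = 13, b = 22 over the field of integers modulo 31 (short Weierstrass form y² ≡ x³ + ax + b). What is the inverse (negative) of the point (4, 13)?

(4, 18)

-(4, 13) = (4, -13 mod 31) = (4, 18).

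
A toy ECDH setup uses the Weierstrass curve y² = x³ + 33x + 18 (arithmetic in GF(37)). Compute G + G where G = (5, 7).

(11, 26)

tangent at (5, 7): λ = (3·5² + 33)/(2·7) ≡ 34/14. 14⁻¹ ≡ 8 (mod 37), so λ ≡ 34·8 ≡ 13.
  x = λ² - 5 - 5 = 169 - 10 ≡ 11; y = λ·(5 - 11) - 7 ≡ 26. → (11, 26)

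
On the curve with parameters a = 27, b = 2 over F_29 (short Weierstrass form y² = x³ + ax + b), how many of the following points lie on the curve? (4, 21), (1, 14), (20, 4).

1

(4, 21): 21² ≡ 6, rhs ≡ 0 → off.
(1, 14): 14² ≡ 22, rhs ≡ 1 → off.
(20, 4): 4² ≡ 16, rhs ≡ 16 → on.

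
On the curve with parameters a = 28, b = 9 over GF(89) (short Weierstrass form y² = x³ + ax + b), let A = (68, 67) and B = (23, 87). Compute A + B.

(85, 79)

(68, 67) + (23, 87). λ = (87 - 67)/(23 - 68) ≡ 20/44 mod 89. 44⁻¹ ≡ 87 (mod 89), so λ ≡ 49.
  x = λ² - 68 - 23 = 2401 - 91 ≡ 85; y = λ·(68 - 85) - 67 ≡ 79. → (85, 79)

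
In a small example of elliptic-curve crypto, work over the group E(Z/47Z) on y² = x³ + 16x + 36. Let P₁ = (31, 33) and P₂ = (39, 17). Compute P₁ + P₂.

(28, 8)

(31, 33) + (39, 17). λ = (17 - 33)/(39 - 31) ≡ 31/8 mod 47. 8⁻¹ ≡ 6 (mod 47) since 8·6 = 48 ≡ 1, so λ ≡ 45.
  x = λ² - 31 - 39 = 2025 - 70 ≡ 28; y = λ·(31 - 28) - 33 ≡ 8. → (28, 8)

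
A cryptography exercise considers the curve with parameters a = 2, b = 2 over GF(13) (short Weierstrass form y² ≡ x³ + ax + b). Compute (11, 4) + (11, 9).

The two points share x = 11 and their y-coordinates satisfy 4 + 9 ≡ 0 (mod 13), so they are inverses. Their sum is ∞.

O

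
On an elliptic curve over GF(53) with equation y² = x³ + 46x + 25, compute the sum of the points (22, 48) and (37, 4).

(22, 48) + (37, 4). λ = (4 - 48)/(37 - 22) ≡ 9/15 mod 53. 15⁻¹ ≡ 46 (mod 53), so λ ≡ 43.
  x = λ² - 22 - 37 = 1849 - 59 ≡ 41; y = λ·(22 - 41) - 48 ≡ 36. → (41, 36)

(41, 36)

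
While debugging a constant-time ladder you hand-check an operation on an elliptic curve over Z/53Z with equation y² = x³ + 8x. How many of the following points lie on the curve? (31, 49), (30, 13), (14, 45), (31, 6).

0

(31, 49): 49² ≡ 16, rhs ≡ 41 → off.
(30, 13): 13² ≡ 10, rhs ≡ 51 → off.
(14, 45): 45² ≡ 11, rhs ≡ 47 → off.
(31, 6): 6² ≡ 36, rhs ≡ 41 → off.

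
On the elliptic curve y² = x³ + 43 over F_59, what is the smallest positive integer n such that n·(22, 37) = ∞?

10

2P: tangent at (22, 37): λ = (3·22² + 0)/(2·37) ≡ 36/15. 15⁻¹ ≡ 4 (mod 59), so λ ≡ 36·4 ≡ 26.
  x = λ² - 22 - 22 = 676 - 44 ≡ 42; y = λ·(22 - 42) - 37 ≡ 33. → (42, 33)
3P: (42, 33) + (22, 37). λ = (37 - 33)/(22 - 42) ≡ 4/39 mod 59. 39⁻¹ ≡ 56 (mod 59), so λ ≡ 47.
  x = λ² - 42 - 22 = 2209 - 64 ≡ 21; y = λ·(42 - 21) - 33 ≡ 10. → (21, 10)
4P: (21, 10) + (22, 37). λ = (37 - 10)/(22 - 21) ≡ 27/1 mod 59. 1⁻¹ ≡ 1 (mod 59) since 1·1 = 1 ≡ 1, so λ ≡ 27.
  x = λ² - 21 - 22 = 729 - 43 ≡ 37; y = λ·(21 - 37) - 10 ≡ 30. → (37, 30)
5P: (37, 30) + (22, 37). λ = (37 - 30)/(22 - 37) ≡ 7/44 mod 59. 44⁻¹ ≡ 55 (mod 59), so λ ≡ 31.
  x = λ² - 37 - 22 = 961 - 59 ≡ 17; y = λ·(37 - 17) - 30 ≡ 0. → (17, 0)
6P: (17, 0) + (22, 37). λ = (37 - 0)/(22 - 17) ≡ 37/5 mod 59. 5⁻¹ ≡ 12 (mod 59), so λ ≡ 31.
  x = λ² - 17 - 22 = 961 - 39 ≡ 37; y = λ·(17 - 37) - 0 ≡ 29. → (37, 29)
7P: (37, 29) + (22, 37). λ = (37 - 29)/(22 - 37) ≡ 8/44 mod 59. 44⁻¹ ≡ 55 (mod 59) since 44·55 = 2420 ≡ 1, so λ ≡ 27.
  x = λ² - 37 - 22 = 729 - 59 ≡ 21; y = λ·(37 - 21) - 29 ≡ 49. → (21, 49)
8P: (21, 49) + (22, 37). λ = (37 - 49)/(22 - 21) ≡ 47/1 mod 59. 1⁻¹ ≡ 1 (mod 59) since 1·1 = 1 ≡ 1, so λ ≡ 47.
  x = λ² - 21 - 22 = 2209 - 43 ≡ 42; y = λ·(21 - 42) - 49 ≡ 26. → (42, 26)
9P: (42, 26) + (22, 37). λ = (37 - 26)/(22 - 42) ≡ 11/39 mod 59. 39⁻¹ ≡ 56 (mod 59) since 39·56 = 2184 ≡ 1, so λ ≡ 26.
  x = λ² - 42 - 22 = 676 - 64 ≡ 22; y = λ·(42 - 22) - 26 ≡ 22. → (22, 22)
10P: (22, 22) + (22, 37): same x and y₁ ≡ -y₂, so the sum is ∞.
10P = ∞, so the order is 10.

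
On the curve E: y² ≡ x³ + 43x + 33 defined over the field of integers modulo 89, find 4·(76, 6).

Write Q = (76, 6).
Repeated addition: build up to 4Q.
2Q: tangent at (76, 6): λ = (3·76² + 43)/(2·6) ≡ 16/12. 12⁻¹ ≡ 52 (mod 89), so λ ≡ 16·52 ≡ 31.
  x = λ² - 76 - 76 = 961 - 152 ≡ 8; y = λ·(76 - 8) - 6 ≡ 55. → (8, 55)
3Q: (8, 55) + (76, 6). λ = (6 - 55)/(76 - 8) ≡ 40/68 mod 89. 68⁻¹ ≡ 72 (mod 89), so λ ≡ 32.
  x = λ² - 8 - 76 = 1024 - 84 ≡ 50; y = λ·(8 - 50) - 55 ≡ 25. → (50, 25)
4Q: (50, 25) + (76, 6). λ = (6 - 25)/(76 - 50) ≡ 70/26 mod 89. 26⁻¹ ≡ 24 (mod 89), so λ ≡ 78.
  x = λ² - 50 - 76 = 6084 - 126 ≡ 84; y = λ·(50 - 84) - 25 ≡ 82. → (84, 82)

(84, 82)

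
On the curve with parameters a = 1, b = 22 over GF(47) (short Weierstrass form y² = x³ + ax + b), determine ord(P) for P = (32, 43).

2P: tangent at (32, 43): λ = (3·32² + 1)/(2·43) ≡ 18/39. 39⁻¹ ≡ 41 (mod 47), so λ ≡ 18·41 ≡ 33.
  x = λ² - 32 - 32 = 1089 - 64 ≡ 38; y = λ·(32 - 38) - 43 ≡ 41. → (38, 41)
3P: (38, 41) + (32, 43). λ = (43 - 41)/(32 - 38) ≡ 2/41 mod 47. 41⁻¹ ≡ 39 (mod 47), so λ ≡ 31.
  x = λ² - 38 - 32 = 961 - 70 ≡ 45; y = λ·(38 - 45) - 41 ≡ 24. → (45, 24)
4P: (45, 24) + (32, 43). λ = (43 - 24)/(32 - 45) ≡ 19/34 mod 47. 34⁻¹ ≡ 18 (mod 47), so λ ≡ 13.
  x = λ² - 45 - 32 = 169 - 77 ≡ 45; y = λ·(45 - 45) - 24 ≡ 23. → (45, 23)
5P: (45, 23) + (32, 43). λ = (43 - 23)/(32 - 45) ≡ 20/34 mod 47. 34⁻¹ ≡ 18 (mod 47), so λ ≡ 31.
  x = λ² - 45 - 32 = 961 - 77 ≡ 38; y = λ·(45 - 38) - 23 ≡ 6. → (38, 6)
6P: (38, 6) + (32, 43). λ = (43 - 6)/(32 - 38) ≡ 37/41 mod 47. 41⁻¹ ≡ 39 (mod 47) since 41·39 = 1599 ≡ 1, so λ ≡ 33.
  x = λ² - 38 - 32 = 1089 - 70 ≡ 32; y = λ·(38 - 32) - 6 ≡ 4. → (32, 4)
7P: (32, 4) + (32, 43): same x and y₁ ≡ -y₂, so the sum is O.
7P = O, so the order is 7.

7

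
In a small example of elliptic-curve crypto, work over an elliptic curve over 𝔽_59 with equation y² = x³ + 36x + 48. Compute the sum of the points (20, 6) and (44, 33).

(20, 6) + (44, 33). λ = (33 - 6)/(44 - 20) ≡ 27/24 mod 59. 24⁻¹ ≡ 32 (mod 59), so λ ≡ 38.
  x = λ² - 20 - 44 = 1444 - 64 ≡ 23; y = λ·(20 - 23) - 6 ≡ 57. → (23, 57)

(23, 57)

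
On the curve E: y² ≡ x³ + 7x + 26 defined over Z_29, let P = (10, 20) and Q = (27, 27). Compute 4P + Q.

First 4P:
Double-and-add on 4 = (100)₂. Start with P = (10, 20) for the leading 1-bit.
double: tangent at (10, 20): λ = (3·10² + 7)/(2·20) ≡ 17/11. 11⁻¹ ≡ 8 (mod 29), so λ ≡ 17·8 ≡ 20.
  x = λ² - 10 - 10 = 400 - 20 ≡ 3; y = λ·(10 - 3) - 20 ≡ 4. → (3, 4)
double: tangent at (3, 4): λ = (3·3² + 7)/(2·4) ≡ 5/8. 8⁻¹ ≡ 11 (mod 29), so λ ≡ 5·11 ≡ 26.
  x = λ² - 3 - 3 = 676 - 6 ≡ 3; y = λ·(3 - 3) - 4 ≡ 25. → (3, 25)
4P = (3, 25).
Finally 4P + Q:
(3, 25) + (27, 27). λ = (27 - 25)/(27 - 3) ≡ 2/24 mod 29. 24⁻¹ ≡ 23 (mod 29) since 24·23 = 552 ≡ 1, so λ ≡ 17.
  x = λ² - 3 - 27 = 289 - 30 ≡ 27; y = λ·(3 - 27) - 25 ≡ 2. → (27, 2)

(27, 2)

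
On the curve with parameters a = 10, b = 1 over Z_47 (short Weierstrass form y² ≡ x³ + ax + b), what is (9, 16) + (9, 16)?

tangent at (9, 16): λ = (3·9² + 10)/(2·16) ≡ 18/32. 32⁻¹ ≡ 25 (mod 47) since 32·25 = 800 ≡ 1, so λ ≡ 18·25 ≡ 27.
  x = λ² - 9 - 9 = 729 - 18 ≡ 6; y = λ·(9 - 6) - 16 ≡ 18. → (6, 18)

(6, 18)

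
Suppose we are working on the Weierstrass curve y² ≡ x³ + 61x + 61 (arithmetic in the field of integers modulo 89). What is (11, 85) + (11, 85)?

(28, 15)

tangent at (11, 85): λ = (3·11² + 61)/(2·85) ≡ 68/81. 81⁻¹ ≡ 11 (mod 89), so λ ≡ 68·11 ≡ 36.
  x = λ² - 11 - 11 = 1296 - 22 ≡ 28; y = λ·(11 - 28) - 85 ≡ 15. → (28, 15)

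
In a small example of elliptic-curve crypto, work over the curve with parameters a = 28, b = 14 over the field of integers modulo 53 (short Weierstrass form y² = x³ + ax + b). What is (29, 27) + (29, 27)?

tangent at (29, 27): λ = (3·29² + 28)/(2·27) ≡ 7/1. 1⁻¹ ≡ 1 (mod 53), so λ ≡ 7·1 ≡ 7.
  x = λ² - 29 - 29 = 49 - 58 ≡ 44; y = λ·(29 - 44) - 27 ≡ 27. → (44, 27)

(44, 27)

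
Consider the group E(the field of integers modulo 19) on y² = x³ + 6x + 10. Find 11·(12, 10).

O

Write P = (12, 10).
Double-and-add on 11 = (1011)₂. Start with P = (12, 10) for the leading 1-bit.
double: tangent at (12, 10): λ = (3·12² + 6)/(2·10) ≡ 1/1. 1⁻¹ ≡ 1 (mod 19) since 1·1 = 1 ≡ 1, so λ ≡ 1·1 ≡ 1.
  x = λ² - 12 - 12 = 1 - 24 ≡ 15; y = λ·(12 - 15) - 10 ≡ 6. → (15, 6)
double: tangent at (15, 6): λ = (3·15² + 6)/(2·6) ≡ 16/12. 12⁻¹ ≡ 8 (mod 19), so λ ≡ 16·8 ≡ 14.
  x = λ² - 15 - 15 = 196 - 30 ≡ 14; y = λ·(15 - 14) - 6 ≡ 8. → (14, 8)
add P: (14, 8) + (12, 10). λ = (10 - 8)/(12 - 14) ≡ 2/17 mod 19. 17⁻¹ ≡ 9 (mod 19), so λ ≡ 18.
  x = λ² - 14 - 12 = 324 - 26 ≡ 13; y = λ·(14 - 13) - 8 ≡ 10. → (13, 10)
double: tangent at (13, 10): λ = (3·13² + 6)/(2·10) ≡ 0/1. 1⁻¹ ≡ 1 (mod 19), so λ ≡ 0·1 ≡ 0.
  x = λ² - 13 - 13 = 0 - 26 ≡ 12; y = λ·(13 - 12) - 10 ≡ 9. → (12, 9)
add P: (12, 9) + (12, 10): same x and y₁ ≡ -y₂, so the sum is ∞.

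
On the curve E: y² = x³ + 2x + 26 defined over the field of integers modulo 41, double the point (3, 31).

(37, 6)

tangent at (3, 31): λ = (3·3² + 2)/(2·31) ≡ 29/21. 21⁻¹ ≡ 2 (mod 41), so λ ≡ 29·2 ≡ 17.
  x = λ² - 3 - 3 = 289 - 6 ≡ 37; y = λ·(3 - 37) - 31 ≡ 6. → (37, 6)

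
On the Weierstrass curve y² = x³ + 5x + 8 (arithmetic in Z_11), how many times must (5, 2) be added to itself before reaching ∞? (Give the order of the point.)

2P: tangent at (5, 2): λ = (3·5² + 5)/(2·2) ≡ 3/4. 4⁻¹ ≡ 3 (mod 11) since 4·3 = 12 ≡ 1, so λ ≡ 3·3 ≡ 9.
  x = λ² - 5 - 5 = 81 - 10 ≡ 5; y = λ·(5 - 5) - 2 ≡ 9. → (5, 9)
3P: (5, 9) + (5, 2): same x and y₁ ≡ -y₂, so the sum is ∞.
3P = ∞, so the order is 3.

3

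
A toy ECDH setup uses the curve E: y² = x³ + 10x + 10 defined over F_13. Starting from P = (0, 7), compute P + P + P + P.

Double-and-add on 4 = (100)₂. Start with P = (0, 7) for the leading 1-bit.
double: tangent at (0, 7): λ = (3·0² + 10)/(2·7) ≡ 10/1. 1⁻¹ ≡ 1 (mod 13), so λ ≡ 10·1 ≡ 10.
  x = λ² - 0 - 0 = 100 - 0 ≡ 9; y = λ·(0 - 9) - 7 ≡ 7. → (9, 7)
double: tangent at (9, 7): λ = (3·9² + 10)/(2·7) ≡ 6/1. 1⁻¹ ≡ 1 (mod 13) since 1·1 = 1 ≡ 1, so λ ≡ 6·1 ≡ 6.
  x = λ² - 9 - 9 = 36 - 18 ≡ 5; y = λ·(9 - 5) - 7 ≡ 4. → (5, 4)

(5, 4)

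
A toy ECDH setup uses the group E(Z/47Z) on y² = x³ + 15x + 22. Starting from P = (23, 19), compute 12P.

O

Double-and-add on 12 = (1100)₂. Start with P = (23, 19) for the leading 1-bit.
double: tangent at (23, 19): λ = (3·23² + 15)/(2·19) ≡ 4/38. 38⁻¹ ≡ 26 (mod 47) since 38·26 = 988 ≡ 1, so λ ≡ 4·26 ≡ 10.
  x = λ² - 23 - 23 = 100 - 46 ≡ 7; y = λ·(23 - 7) - 19 ≡ 0. → (7, 0)
add P: (7, 0) + (23, 19). λ = (19 - 0)/(23 - 7) ≡ 19/16 mod 47. 16⁻¹ ≡ 3 (mod 47), so λ ≡ 10.
  x = λ² - 7 - 23 = 100 - 30 ≡ 23; y = λ·(7 - 23) - 0 ≡ 28. → (23, 28)
double: tangent at (23, 28): λ = (3·23² + 15)/(2·28) ≡ 4/9. 9⁻¹ ≡ 21 (mod 47), so λ ≡ 4·21 ≡ 37.
  x = λ² - 23 - 23 = 1369 - 46 ≡ 7; y = λ·(23 - 7) - 28 ≡ 0. → (7, 0)
double: (7, 0) + (7, 0): same x and y₁ ≡ -y₂, so the sum is 𝒪.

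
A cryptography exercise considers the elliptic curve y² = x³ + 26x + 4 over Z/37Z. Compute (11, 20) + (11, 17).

The two points share x = 11 and their y-coordinates satisfy 20 + 17 ≡ 0 (mod 37), so they are inverses. Their sum is O.

O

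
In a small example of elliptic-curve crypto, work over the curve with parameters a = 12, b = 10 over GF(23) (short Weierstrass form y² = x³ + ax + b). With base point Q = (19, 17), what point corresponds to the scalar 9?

(19, 6)

Repeated addition: build up to 9Q.
2Q: tangent at (19, 17): λ = (3·19² + 12)/(2·17) ≡ 14/11. 11⁻¹ ≡ 21 (mod 23), so λ ≡ 14·21 ≡ 18.
  x = λ² - 19 - 19 = 324 - 38 ≡ 10; y = λ·(19 - 10) - 17 ≡ 7. → (10, 7)
3Q: (10, 7) + (19, 17). λ = (17 - 7)/(19 - 10) ≡ 10/9 mod 23. 9⁻¹ ≡ 18 (mod 23), so λ ≡ 19.
  x = λ² - 10 - 19 = 361 - 29 ≡ 10; y = λ·(10 - 10) - 7 ≡ 16. → (10, 16)
4Q: (10, 16) + (19, 17). λ = (17 - 16)/(19 - 10) ≡ 1/9 mod 23. 9⁻¹ ≡ 18 (mod 23) since 9·18 = 162 ≡ 1, so λ ≡ 18.
  x = λ² - 10 - 19 = 324 - 29 ≡ 19; y = λ·(10 - 19) - 16 ≡ 6. → (19, 6)
5Q: (19, 6) + (19, 17): same x and y₁ ≡ -y₂, so the sum is 𝒪.
6Q: 𝒪 + (19, 17) = (19, 17) (identity).
7Q: tangent at (19, 17): λ = (3·19² + 12)/(2·17) ≡ 14/11. 11⁻¹ ≡ 21 (mod 23), so λ ≡ 14·21 ≡ 18.
  x = λ² - 19 - 19 = 324 - 38 ≡ 10; y = λ·(19 - 10) - 17 ≡ 7. → (10, 7)
8Q: (10, 7) + (19, 17). λ = (17 - 7)/(19 - 10) ≡ 10/9 mod 23. 9⁻¹ ≡ 18 (mod 23), so λ ≡ 19.
  x = λ² - 10 - 19 = 361 - 29 ≡ 10; y = λ·(10 - 10) - 7 ≡ 16. → (10, 16)
9Q: (10, 16) + (19, 17). λ = (17 - 16)/(19 - 10) ≡ 1/9 mod 23. 9⁻¹ ≡ 18 (mod 23), so λ ≡ 18.
  x = λ² - 10 - 19 = 324 - 29 ≡ 19; y = λ·(10 - 19) - 16 ≡ 6. → (19, 6)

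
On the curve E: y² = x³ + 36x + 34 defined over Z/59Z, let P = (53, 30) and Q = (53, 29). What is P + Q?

The two points share x = 53 and their y-coordinates satisfy 30 + 29 ≡ 0 (mod 59), so they are inverses. Their sum is O.

O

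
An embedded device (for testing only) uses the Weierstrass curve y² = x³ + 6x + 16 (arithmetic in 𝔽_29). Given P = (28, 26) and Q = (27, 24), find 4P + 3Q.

First 4P:
Repeated addition: build up to 4P.
2P: tangent at (28, 26): λ = (3·28² + 6)/(2·26) ≡ 9/23. 23⁻¹ ≡ 24 (mod 29), so λ ≡ 9·24 ≡ 13.
  x = λ² - 28 - 28 = 169 - 56 ≡ 26; y = λ·(28 - 26) - 26 ≡ 0. → (26, 0)
3P: (26, 0) + (28, 26). λ = (26 - 0)/(28 - 26) ≡ 26/2 mod 29. 2⁻¹ ≡ 15 (mod 29), so λ ≡ 13.
  x = λ² - 26 - 28 = 169 - 54 ≡ 28; y = λ·(26 - 28) - 0 ≡ 3. → (28, 3)
4P: (28, 3) + (28, 26): same x and y₁ ≡ -y₂, so the sum is the point at infinity.
4P = the point at infinity.
Next 3Q:
Repeated addition: build up to 3Q.
2Q: tangent at (27, 24): λ = (3·27² + 6)/(2·24) ≡ 18/19. 19⁻¹ ≡ 26 (mod 29) since 19·26 = 494 ≡ 1, so λ ≡ 18·26 ≡ 4.
  x = λ² - 27 - 27 = 16 - 54 ≡ 20; y = λ·(27 - 20) - 24 ≡ 4. → (20, 4)
3Q: (20, 4) + (27, 24). λ = (24 - 4)/(27 - 20) ≡ 20/7 mod 29. 7⁻¹ ≡ 25 (mod 29) since 7·25 = 175 ≡ 1, so λ ≡ 7.
  x = λ² - 20 - 27 = 49 - 47 ≡ 2; y = λ·(20 - 2) - 4 ≡ 6. → (2, 6)
3Q = (2, 6).
Finally 4P + 3Q:
the point at infinity + (2, 6) = (2, 6) (identity).

(2, 6)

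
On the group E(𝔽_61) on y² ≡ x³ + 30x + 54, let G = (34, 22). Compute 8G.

Double-and-add on 8 = (1000)₂. Start with G = (34, 22) for the leading 1-bit.
double: tangent at (34, 22): λ = (3·34² + 30)/(2·22) ≡ 21/44. 44⁻¹ ≡ 43 (mod 61) since 44·43 = 1892 ≡ 1, so λ ≡ 21·43 ≡ 49.
  x = λ² - 34 - 34 = 2401 - 68 ≡ 15; y = λ·(34 - 15) - 22 ≡ 55. → (15, 55)
double: tangent at (15, 55): λ = (3·15² + 30)/(2·55) ≡ 34/49. 49⁻¹ ≡ 5 (mod 61) since 49·5 = 245 ≡ 1, so λ ≡ 34·5 ≡ 48.
  x = λ² - 15 - 15 = 2304 - 30 ≡ 17; y = λ·(15 - 17) - 55 ≡ 32. → (17, 32)
double: tangent at (17, 32): λ = (3·17² + 30)/(2·32) ≡ 43/3. 3⁻¹ ≡ 41 (mod 61) since 3·41 = 123 ≡ 1, so λ ≡ 43·41 ≡ 55.
  x = λ² - 17 - 17 = 3025 - 34 ≡ 2; y = λ·(17 - 2) - 32 ≡ 0. → (2, 0)

(2, 0)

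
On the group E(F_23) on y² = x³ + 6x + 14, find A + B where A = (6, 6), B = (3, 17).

(6, 6) + (3, 17). λ = (17 - 6)/(3 - 6) ≡ 11/20 mod 23. 20⁻¹ ≡ 15 (mod 23), so λ ≡ 4.
  x = λ² - 6 - 3 = 16 - 9 ≡ 7; y = λ·(6 - 7) - 6 ≡ 13. → (7, 13)

(7, 13)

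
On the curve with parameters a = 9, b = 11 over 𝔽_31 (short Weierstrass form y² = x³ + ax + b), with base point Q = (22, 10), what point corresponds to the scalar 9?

Double-and-add on 9 = (1001)₂. Start with Q = (22, 10) for the leading 1-bit.
double: tangent at (22, 10): λ = (3·22² + 9)/(2·10) ≡ 4/20. 20⁻¹ ≡ 14 (mod 31), so λ ≡ 4·14 ≡ 25.
  x = λ² - 22 - 22 = 625 - 44 ≡ 23; y = λ·(22 - 23) - 10 ≡ 27. → (23, 27)
double: tangent at (23, 27): λ = (3·23² + 9)/(2·27) ≡ 15/23. 23⁻¹ ≡ 27 (mod 31) since 23·27 = 621 ≡ 1, so λ ≡ 15·27 ≡ 2.
  x = λ² - 23 - 23 = 4 - 46 ≡ 20; y = λ·(23 - 20) - 27 ≡ 10. → (20, 10)
double: tangent at (20, 10): λ = (3·20² + 9)/(2·10) ≡ 0/20. 20⁻¹ ≡ 14 (mod 31) since 20·14 = 280 ≡ 1, so λ ≡ 0·14 ≡ 0.
  x = λ² - 20 - 20 = 0 - 40 ≡ 22; y = λ·(20 - 22) - 10 ≡ 21. → (22, 21)
add Q: (22, 21) + (22, 10): same x and y₁ ≡ -y₂, so the sum is O.

O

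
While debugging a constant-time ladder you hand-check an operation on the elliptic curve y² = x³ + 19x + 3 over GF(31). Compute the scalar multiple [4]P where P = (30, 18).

(27, 24)

Double-and-add on 4 = (100)₂. Start with P = (30, 18) for the leading 1-bit.
double: tangent at (30, 18): λ = (3·30² + 19)/(2·18) ≡ 22/5. 5⁻¹ ≡ 25 (mod 31), so λ ≡ 22·25 ≡ 23.
  x = λ² - 30 - 30 = 529 - 60 ≡ 4; y = λ·(30 - 4) - 18 ≡ 22. → (4, 22)
double: tangent at (4, 22): λ = (3·4² + 19)/(2·22) ≡ 5/13. 13⁻¹ ≡ 12 (mod 31) since 13·12 = 156 ≡ 1, so λ ≡ 5·12 ≡ 29.
  x = λ² - 4 - 4 = 841 - 8 ≡ 27; y = λ·(4 - 27) - 22 ≡ 24. → (27, 24)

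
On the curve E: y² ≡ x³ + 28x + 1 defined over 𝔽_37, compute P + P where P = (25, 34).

tangent at (25, 34): λ = (3·25² + 28)/(2·34) ≡ 16/31. 31⁻¹ ≡ 6 (mod 37) since 31·6 = 186 ≡ 1, so λ ≡ 16·6 ≡ 22.
  x = λ² - 25 - 25 = 484 - 50 ≡ 27; y = λ·(25 - 27) - 34 ≡ 33. → (27, 33)

(27, 33)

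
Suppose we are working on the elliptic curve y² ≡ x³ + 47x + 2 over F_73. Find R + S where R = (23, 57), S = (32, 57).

(23, 57) + (32, 57). λ = (57 - 57)/(32 - 23) ≡ 0/9 mod 73. 9⁻¹ ≡ 65 (mod 73), so λ ≡ 0.
  x = λ² - 23 - 32 = 0 - 55 ≡ 18; y = λ·(23 - 18) - 57 ≡ 16. → (18, 16)

(18, 16)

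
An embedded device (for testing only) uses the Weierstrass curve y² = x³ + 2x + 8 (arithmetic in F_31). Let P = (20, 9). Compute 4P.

Double-and-add on 4 = (100)₂. Start with P = (20, 9) for the leading 1-bit.
double: tangent at (20, 9): λ = (3·20² + 2)/(2·9) ≡ 24/18. 18⁻¹ ≡ 19 (mod 31), so λ ≡ 24·19 ≡ 22.
  x = λ² - 20 - 20 = 484 - 40 ≡ 10; y = λ·(20 - 10) - 9 ≡ 25. → (10, 25)
double: tangent at (10, 25): λ = (3·10² + 2)/(2·25) ≡ 23/19. 19⁻¹ ≡ 18 (mod 31), so λ ≡ 23·18 ≡ 11.
  x = λ² - 10 - 10 = 121 - 20 ≡ 8; y = λ·(10 - 8) - 25 ≡ 28. → (8, 28)

(8, 28)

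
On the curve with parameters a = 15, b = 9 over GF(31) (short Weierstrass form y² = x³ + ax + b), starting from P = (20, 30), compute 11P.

(13, 13)

Double-and-add on 11 = (1011)₂. Start with P = (20, 30) for the leading 1-bit.
double: tangent at (20, 30): λ = (3·20² + 15)/(2·30) ≡ 6/29. 29⁻¹ ≡ 15 (mod 31), so λ ≡ 6·15 ≡ 28.
  x = λ² - 20 - 20 = 784 - 40 ≡ 0; y = λ·(20 - 0) - 30 ≡ 3. → (0, 3)
double: tangent at (0, 3): λ = (3·0² + 15)/(2·3) ≡ 15/6. 6⁻¹ ≡ 26 (mod 31), so λ ≡ 15·26 ≡ 18.
  x = λ² - 0 - 0 = 324 - 0 ≡ 14; y = λ·(0 - 14) - 3 ≡ 24. → (14, 24)
add P: (14, 24) + (20, 30). λ = (30 - 24)/(20 - 14) ≡ 6/6 mod 31. 6⁻¹ ≡ 26 (mod 31), so λ ≡ 1.
  x = λ² - 14 - 20 = 1 - 34 ≡ 29; y = λ·(14 - 29) - 24 ≡ 23. → (29, 23)
double: tangent at (29, 23): λ = (3·29² + 15)/(2·23) ≡ 27/15. 15⁻¹ ≡ 29 (mod 31) since 15·29 = 435 ≡ 1, so λ ≡ 27·29 ≡ 8.
  x = λ² - 29 - 29 = 64 - 58 ≡ 6; y = λ·(29 - 6) - 23 ≡ 6. → (6, 6)
add P: (6, 6) + (20, 30). λ = (30 - 6)/(20 - 6) ≡ 24/14 mod 31. 14⁻¹ ≡ 20 (mod 31) since 14·20 = 280 ≡ 1, so λ ≡ 15.
  x = λ² - 6 - 20 = 225 - 26 ≡ 13; y = λ·(6 - 13) - 6 ≡ 13. → (13, 13)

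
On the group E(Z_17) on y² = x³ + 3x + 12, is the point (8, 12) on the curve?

y² = 12² ≡ 8; x³ + 3x + 12 = 548 ≡ 4 (mod 17). 8 ≠ 4.

no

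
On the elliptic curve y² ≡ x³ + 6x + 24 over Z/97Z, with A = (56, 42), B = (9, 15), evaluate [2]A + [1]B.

(8, 83)

First 2A:
Repeated addition: build up to 2A.
2A: tangent at (56, 42): λ = (3·56² + 6)/(2·42) ≡ 5/84. 84⁻¹ ≡ 82 (mod 97) since 84·82 = 6888 ≡ 1, so λ ≡ 5·82 ≡ 22.
  x = λ² - 56 - 56 = 484 - 112 ≡ 81; y = λ·(56 - 81) - 42 ≡ 87. → (81, 87)
2A = (81, 87).
Finally 2A + B:
(81, 87) + (9, 15). λ = (15 - 87)/(9 - 81) ≡ 25/25 mod 97. 25⁻¹ ≡ 66 (mod 97), so λ ≡ 1.
  x = λ² - 81 - 9 = 1 - 90 ≡ 8; y = λ·(81 - 8) - 87 ≡ 83. → (8, 83)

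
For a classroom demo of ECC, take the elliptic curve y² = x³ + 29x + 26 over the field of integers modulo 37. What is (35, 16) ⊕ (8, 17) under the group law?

(4, 13)

(35, 16) + (8, 17). λ = (17 - 16)/(8 - 35) ≡ 1/10 mod 37. 10⁻¹ ≡ 26 (mod 37) since 10·26 = 260 ≡ 1, so λ ≡ 26.
  x = λ² - 35 - 8 = 676 - 43 ≡ 4; y = λ·(35 - 4) - 16 ≡ 13. → (4, 13)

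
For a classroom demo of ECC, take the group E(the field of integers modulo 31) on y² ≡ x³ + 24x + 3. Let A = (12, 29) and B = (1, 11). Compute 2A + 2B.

(12, 2)

First 2A:
Repeated addition: build up to 2A.
2A: tangent at (12, 29): λ = (3·12² + 24)/(2·29) ≡ 22/27. 27⁻¹ ≡ 23 (mod 31), so λ ≡ 22·23 ≡ 10.
  x = λ² - 12 - 12 = 100 - 24 ≡ 14; y = λ·(12 - 14) - 29 ≡ 13. → (14, 13)
2A = (14, 13).
Next 2B:
Repeated addition: build up to 2B.
2B: tangent at (1, 11): λ = (3·1² + 24)/(2·11) ≡ 27/22. 22⁻¹ ≡ 24 (mod 31) since 22·24 = 528 ≡ 1, so λ ≡ 27·24 ≡ 28.
  x = λ² - 1 - 1 = 784 - 2 ≡ 7; y = λ·(1 - 7) - 11 ≡ 7. → (7, 7)
2B = (7, 7).
Finally 2A + 2B:
(14, 13) + (7, 7). λ = (7 - 13)/(7 - 14) ≡ 25/24 mod 31. 24⁻¹ ≡ 22 (mod 31) since 24·22 = 528 ≡ 1, so λ ≡ 23.
  x = λ² - 14 - 7 = 529 - 21 ≡ 12; y = λ·(14 - 12) - 13 ≡ 2. → (12, 2)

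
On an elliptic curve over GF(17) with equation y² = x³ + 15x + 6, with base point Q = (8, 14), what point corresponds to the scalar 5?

Double-and-add on 5 = (101)₂. Start with Q = (8, 14) for the leading 1-bit.
double: tangent at (8, 14): λ = (3·8² + 15)/(2·14) ≡ 3/11. 11⁻¹ ≡ 14 (mod 17) since 11·14 = 154 ≡ 1, so λ ≡ 3·14 ≡ 8.
  x = λ² - 8 - 8 = 64 - 16 ≡ 14; y = λ·(8 - 14) - 14 ≡ 6. → (14, 6)
double: tangent at (14, 6): λ = (3·14² + 15)/(2·6) ≡ 8/12. 12⁻¹ ≡ 10 (mod 17), so λ ≡ 8·10 ≡ 12.
  x = λ² - 14 - 14 = 144 - 28 ≡ 14; y = λ·(14 - 14) - 6 ≡ 11. → (14, 11)
add Q: (14, 11) + (8, 14). λ = (14 - 11)/(8 - 14) ≡ 3/11 mod 17. 11⁻¹ ≡ 14 (mod 17), so λ ≡ 8.
  x = λ² - 14 - 8 = 64 - 22 ≡ 8; y = λ·(14 - 8) - 11 ≡ 3. → (8, 3)

(8, 3)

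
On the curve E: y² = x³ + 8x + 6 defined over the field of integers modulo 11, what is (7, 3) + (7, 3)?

(1, 9)

tangent at (7, 3): λ = (3·7² + 8)/(2·3) ≡ 1/6. 6⁻¹ ≡ 2 (mod 11) since 6·2 = 12 ≡ 1, so λ ≡ 1·2 ≡ 2.
  x = λ² - 7 - 7 = 4 - 14 ≡ 1; y = λ·(7 - 1) - 3 ≡ 9. → (1, 9)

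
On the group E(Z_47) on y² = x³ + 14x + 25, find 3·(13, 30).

Write Q = (13, 30).
Repeated addition: build up to 3Q.
2Q: tangent at (13, 30): λ = (3·13² + 14)/(2·30) ≡ 4/13. 13⁻¹ ≡ 29 (mod 47), so λ ≡ 4·29 ≡ 22.
  x = λ² - 13 - 13 = 484 - 26 ≡ 35; y = λ·(13 - 35) - 30 ≡ 3. → (35, 3)
3Q: (35, 3) + (13, 30). λ = (30 - 3)/(13 - 35) ≡ 27/25 mod 47. 25⁻¹ ≡ 32 (mod 47) since 25·32 = 800 ≡ 1, so λ ≡ 18.
  x = λ² - 35 - 13 = 324 - 48 ≡ 41; y = λ·(35 - 41) - 3 ≡ 30. → (41, 30)

(41, 30)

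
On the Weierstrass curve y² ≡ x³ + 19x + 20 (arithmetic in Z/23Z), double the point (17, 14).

tangent at (17, 14): λ = (3·17² + 19)/(2·14) ≡ 12/5. 5⁻¹ ≡ 14 (mod 23) since 5·14 = 70 ≡ 1, so λ ≡ 12·14 ≡ 7.
  x = λ² - 17 - 17 = 49 - 34 ≡ 15; y = λ·(17 - 15) - 14 ≡ 0. → (15, 0)

(15, 0)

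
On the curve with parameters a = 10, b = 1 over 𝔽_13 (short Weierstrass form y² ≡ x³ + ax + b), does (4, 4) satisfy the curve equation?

y² = 4² ≡ 3; x³ + 10x + 1 = 105 ≡ 1 (mod 13). 3 ≠ 1.

no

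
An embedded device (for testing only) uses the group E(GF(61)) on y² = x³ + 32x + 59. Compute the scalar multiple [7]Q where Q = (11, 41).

Repeated addition: build up to 7Q.
2Q: tangent at (11, 41): λ = (3·11² + 32)/(2·41) ≡ 29/21. 21⁻¹ ≡ 32 (mod 61) since 21·32 = 672 ≡ 1, so λ ≡ 29·32 ≡ 13.
  x = λ² - 11 - 11 = 169 - 22 ≡ 25; y = λ·(11 - 25) - 41 ≡ 21. → (25, 21)
3Q: (25, 21) + (11, 41). λ = (41 - 21)/(11 - 25) ≡ 20/47 mod 61. 47⁻¹ ≡ 13 (mod 61), so λ ≡ 16.
  x = λ² - 25 - 11 = 256 - 36 ≡ 37; y = λ·(25 - 37) - 21 ≡ 31. → (37, 31)
4Q: (37, 31) + (11, 41). λ = (41 - 31)/(11 - 37) ≡ 10/35 mod 61. 35⁻¹ ≡ 7 (mod 61) since 35·7 = 245 ≡ 1, so λ ≡ 9.
  x = λ² - 37 - 11 = 81 - 48 ≡ 33; y = λ·(37 - 33) - 31 ≡ 5. → (33, 5)
5Q: (33, 5) + (11, 41). λ = (41 - 5)/(11 - 33) ≡ 36/39 mod 61. 39⁻¹ ≡ 36 (mod 61), so λ ≡ 15.
  x = λ² - 33 - 11 = 225 - 44 ≡ 59; y = λ·(33 - 59) - 5 ≡ 32. → (59, 32)
6Q: (59, 32) + (11, 41). λ = (41 - 32)/(11 - 59) ≡ 9/13 mod 61. 13⁻¹ ≡ 47 (mod 61), so λ ≡ 57.
  x = λ² - 59 - 11 = 3249 - 70 ≡ 7; y = λ·(59 - 7) - 32 ≡ 4. → (7, 4)
7Q: (7, 4) + (11, 41). λ = (41 - 4)/(11 - 7) ≡ 37/4 mod 61. 4⁻¹ ≡ 46 (mod 61), so λ ≡ 55.
  x = λ² - 7 - 11 = 3025 - 18 ≡ 18; y = λ·(7 - 18) - 4 ≡ 1. → (18, 1)

(18, 1)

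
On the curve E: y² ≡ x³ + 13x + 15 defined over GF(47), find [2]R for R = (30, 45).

(24, 45)

tangent at (30, 45): λ = (3·30² + 13)/(2·45) ≡ 34/43. 43⁻¹ ≡ 35 (mod 47) since 43·35 = 1505 ≡ 1, so λ ≡ 34·35 ≡ 15.
  x = λ² - 30 - 30 = 225 - 60 ≡ 24; y = λ·(30 - 24) - 45 ≡ 45. → (24, 45)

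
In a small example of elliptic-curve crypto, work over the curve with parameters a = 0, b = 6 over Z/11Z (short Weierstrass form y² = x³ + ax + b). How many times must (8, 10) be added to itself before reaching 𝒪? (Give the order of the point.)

6

2P: tangent at (8, 10): λ = (3·8² + 0)/(2·10) ≡ 5/9. 9⁻¹ ≡ 5 (mod 11), so λ ≡ 5·5 ≡ 3.
  x = λ² - 8 - 8 = 9 - 16 ≡ 4; y = λ·(8 - 4) - 10 ≡ 2. → (4, 2)
3P: (4, 2) + (8, 10). λ = (10 - 2)/(8 - 4) ≡ 8/4 mod 11. 4⁻¹ ≡ 3 (mod 11) since 4·3 = 12 ≡ 1, so λ ≡ 2.
  x = λ² - 4 - 8 = 4 - 12 ≡ 3; y = λ·(4 - 3) - 2 ≡ 0. → (3, 0)
4P: (3, 0) + (8, 10). λ = (10 - 0)/(8 - 3) ≡ 10/5 mod 11. 5⁻¹ ≡ 9 (mod 11), so λ ≡ 2.
  x = λ² - 3 - 8 = 4 - 11 ≡ 4; y = λ·(3 - 4) - 0 ≡ 9. → (4, 9)
5P: (4, 9) + (8, 10). λ = (10 - 9)/(8 - 4) ≡ 1/4 mod 11. 4⁻¹ ≡ 3 (mod 11) since 4·3 = 12 ≡ 1, so λ ≡ 3.
  x = λ² - 4 - 8 = 9 - 12 ≡ 8; y = λ·(4 - 8) - 9 ≡ 1. → (8, 1)
6P: (8, 1) + (8, 10): same x and y₁ ≡ -y₂, so the sum is 𝒪.
6P = 𝒪, so the order is 6.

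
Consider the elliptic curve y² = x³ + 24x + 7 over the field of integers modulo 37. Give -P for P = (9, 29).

-(9, 29) = (9, -29 mod 37) = (9, 8).

(9, 8)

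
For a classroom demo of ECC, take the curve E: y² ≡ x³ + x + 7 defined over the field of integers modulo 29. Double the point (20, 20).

tangent at (20, 20): λ = (3·20² + 1)/(2·20) ≡ 12/11. 11⁻¹ ≡ 8 (mod 29) since 11·8 = 88 ≡ 1, so λ ≡ 12·8 ≡ 9.
  x = λ² - 20 - 20 = 81 - 40 ≡ 12; y = λ·(20 - 12) - 20 ≡ 23. → (12, 23)

(12, 23)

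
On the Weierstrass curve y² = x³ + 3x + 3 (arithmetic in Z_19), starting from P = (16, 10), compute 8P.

Repeated addition: build up to 8P.
2P: tangent at (16, 10): λ = (3·16² + 3)/(2·10) ≡ 11/1. 1⁻¹ ≡ 1 (mod 19) since 1·1 = 1 ≡ 1, so λ ≡ 11·1 ≡ 11.
  x = λ² - 16 - 16 = 121 - 32 ≡ 13; y = λ·(16 - 13) - 10 ≡ 4. → (13, 4)
3P: (13, 4) + (16, 10). λ = (10 - 4)/(16 - 13) ≡ 6/3 mod 19. 3⁻¹ ≡ 13 (mod 19) since 3·13 = 39 ≡ 1, so λ ≡ 2.
  x = λ² - 13 - 16 = 4 - 29 ≡ 13; y = λ·(13 - 13) - 4 ≡ 15. → (13, 15)
4P: (13, 15) + (16, 10). λ = (10 - 15)/(16 - 13) ≡ 14/3 mod 19. 3⁻¹ ≡ 13 (mod 19), so λ ≡ 11.
  x = λ² - 13 - 16 = 121 - 29 ≡ 16; y = λ·(13 - 16) - 15 ≡ 9. → (16, 9)
5P: (16, 9) + (16, 10): same x and y₁ ≡ -y₂, so the sum is the point at infinity.
6P: the point at infinity + (16, 10) = (16, 10) (identity).
7P: tangent at (16, 10): λ = (3·16² + 3)/(2·10) ≡ 11/1. 1⁻¹ ≡ 1 (mod 19), so λ ≡ 11·1 ≡ 11.
  x = λ² - 16 - 16 = 121 - 32 ≡ 13; y = λ·(16 - 13) - 10 ≡ 4. → (13, 4)
8P: (13, 4) + (16, 10). λ = (10 - 4)/(16 - 13) ≡ 6/3 mod 19. 3⁻¹ ≡ 13 (mod 19), so λ ≡ 2.
  x = λ² - 13 - 16 = 4 - 29 ≡ 13; y = λ·(13 - 13) - 4 ≡ 15. → (13, 15)

(13, 15)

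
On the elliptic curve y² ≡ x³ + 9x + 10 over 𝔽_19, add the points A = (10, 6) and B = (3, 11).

(10, 6) + (3, 11). λ = (11 - 6)/(3 - 10) ≡ 5/12 mod 19. 12⁻¹ ≡ 8 (mod 19), so λ ≡ 2.
  x = λ² - 10 - 3 = 4 - 13 ≡ 10; y = λ·(10 - 10) - 6 ≡ 13. → (10, 13)

(10, 13)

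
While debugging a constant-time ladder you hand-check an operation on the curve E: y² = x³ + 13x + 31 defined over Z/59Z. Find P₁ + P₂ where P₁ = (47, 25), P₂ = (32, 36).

(28, 24)

(47, 25) + (32, 36). λ = (36 - 25)/(32 - 47) ≡ 11/44 mod 59. 44⁻¹ ≡ 55 (mod 59) since 44·55 = 2420 ≡ 1, so λ ≡ 15.
  x = λ² - 47 - 32 = 225 - 79 ≡ 28; y = λ·(47 - 28) - 25 ≡ 24. → (28, 24)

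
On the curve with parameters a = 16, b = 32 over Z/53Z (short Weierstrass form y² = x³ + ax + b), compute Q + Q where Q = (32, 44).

(4, 52)

tangent at (32, 44): λ = (3·32² + 16)/(2·44) ≡ 14/35. 35⁻¹ ≡ 50 (mod 53) since 35·50 = 1750 ≡ 1, so λ ≡ 14·50 ≡ 11.
  x = λ² - 32 - 32 = 121 - 64 ≡ 4; y = λ·(32 - 4) - 44 ≡ 52. → (4, 52)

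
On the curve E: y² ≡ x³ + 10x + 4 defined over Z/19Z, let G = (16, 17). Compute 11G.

(3, 2)

Double-and-add on 11 = (1011)₂. Start with G = (16, 17) for the leading 1-bit.
double: tangent at (16, 17): λ = (3·16² + 10)/(2·17) ≡ 18/15. 15⁻¹ ≡ 14 (mod 19), so λ ≡ 18·14 ≡ 5.
  x = λ² - 16 - 16 = 25 - 32 ≡ 12; y = λ·(16 - 12) - 17 ≡ 3. → (12, 3)
double: tangent at (12, 3): λ = (3·12² + 10)/(2·3) ≡ 5/6. 6⁻¹ ≡ 16 (mod 19), so λ ≡ 5·16 ≡ 4.
  x = λ² - 12 - 12 = 16 - 24 ≡ 11; y = λ·(12 - 11) - 3 ≡ 1. → (11, 1)
add G: (11, 1) + (16, 17). λ = (17 - 1)/(16 - 11) ≡ 16/5 mod 19. 5⁻¹ ≡ 4 (mod 19) since 5·4 = 20 ≡ 1, so λ ≡ 7.
  x = λ² - 11 - 16 = 49 - 27 ≡ 3; y = λ·(11 - 3) - 1 ≡ 17. → (3, 17)
double: tangent at (3, 17): λ = (3·3² + 10)/(2·17) ≡ 18/15. 15⁻¹ ≡ 14 (mod 19), so λ ≡ 18·14 ≡ 5.
  x = λ² - 3 - 3 = 25 - 6 ≡ 0; y = λ·(3 - 0) - 17 ≡ 17. → (0, 17)
add G: (0, 17) + (16, 17). λ = (17 - 17)/(16 - 0) ≡ 0/16 mod 19. 16⁻¹ ≡ 6 (mod 19), so λ ≡ 0.
  x = λ² - 0 - 16 = 0 - 16 ≡ 3; y = λ·(0 - 3) - 17 ≡ 2. → (3, 2)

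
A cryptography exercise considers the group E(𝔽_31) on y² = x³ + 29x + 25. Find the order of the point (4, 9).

2P: tangent at (4, 9): λ = (3·4² + 29)/(2·9) ≡ 15/18. 18⁻¹ ≡ 19 (mod 31), so λ ≡ 15·19 ≡ 6.
  x = λ² - 4 - 4 = 36 - 8 ≡ 28; y = λ·(4 - 28) - 9 ≡ 2. → (28, 2)
3P: (28, 2) + (4, 9). λ = (9 - 2)/(4 - 28) ≡ 7/7 mod 31. 7⁻¹ ≡ 9 (mod 31) since 7·9 = 63 ≡ 1, so λ ≡ 1.
  x = λ² - 28 - 4 = 1 - 32 ≡ 0; y = λ·(28 - 0) - 2 ≡ 26. → (0, 26)
4P: (0, 26) + (4, 9). λ = (9 - 26)/(4 - 0) ≡ 14/4 mod 31. 4⁻¹ ≡ 8 (mod 31) since 4·8 = 32 ≡ 1, so λ ≡ 19.
  x = λ² - 0 - 4 = 361 - 4 ≡ 16; y = λ·(0 - 16) - 26 ≡ 11. → (16, 11)
5P: (16, 11) + (4, 9). λ = (9 - 11)/(4 - 16) ≡ 29/19 mod 31. 19⁻¹ ≡ 18 (mod 31), so λ ≡ 26.
  x = λ² - 16 - 4 = 676 - 20 ≡ 5; y = λ·(16 - 5) - 11 ≡ 27. → (5, 27)
6P: (5, 27) + (4, 9). λ = (9 - 27)/(4 - 5) ≡ 13/30 mod 31. 30⁻¹ ≡ 30 (mod 31), so λ ≡ 18.
  x = λ² - 5 - 4 = 324 - 9 ≡ 5; y = λ·(5 - 5) - 27 ≡ 4. → (5, 4)
7P: (5, 4) + (4, 9). λ = (9 - 4)/(4 - 5) ≡ 5/30 mod 31. 30⁻¹ ≡ 30 (mod 31), so λ ≡ 26.
  x = λ² - 5 - 4 = 676 - 9 ≡ 16; y = λ·(5 - 16) - 4 ≡ 20. → (16, 20)
8P: (16, 20) + (4, 9). λ = (9 - 20)/(4 - 16) ≡ 20/19 mod 31. 19⁻¹ ≡ 18 (mod 31) since 19·18 = 342 ≡ 1, so λ ≡ 19.
  x = λ² - 16 - 4 = 361 - 20 ≡ 0; y = λ·(16 - 0) - 20 ≡ 5. → (0, 5)
9P: (0, 5) + (4, 9). λ = (9 - 5)/(4 - 0) ≡ 4/4 mod 31. 4⁻¹ ≡ 8 (mod 31), so λ ≡ 1.
  x = λ² - 0 - 4 = 1 - 4 ≡ 28; y = λ·(0 - 28) - 5 ≡ 29. → (28, 29)
10P: (28, 29) + (4, 9). λ = (9 - 29)/(4 - 28) ≡ 11/7 mod 31. 7⁻¹ ≡ 9 (mod 31) since 7·9 = 63 ≡ 1, so λ ≡ 6.
  x = λ² - 28 - 4 = 36 - 32 ≡ 4; y = λ·(28 - 4) - 29 ≡ 22. → (4, 22)
11P: (4, 22) + (4, 9): same x and y₁ ≡ -y₂, so the sum is O.
11P = O, so the order is 11.

11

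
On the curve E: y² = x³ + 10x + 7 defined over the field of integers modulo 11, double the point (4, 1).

tangent at (4, 1): λ = (3·4² + 10)/(2·1) ≡ 3/2. 2⁻¹ ≡ 6 (mod 11), so λ ≡ 3·6 ≡ 7.
  x = λ² - 4 - 4 = 49 - 8 ≡ 8; y = λ·(4 - 8) - 1 ≡ 4. → (8, 4)

(8, 4)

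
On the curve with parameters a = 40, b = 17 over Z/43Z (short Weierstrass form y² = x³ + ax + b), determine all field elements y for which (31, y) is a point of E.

x³ + 40x + 17 = 31048 ≡ 2 (mod 43).
2 is a non-residue mod 43; no y exists.

none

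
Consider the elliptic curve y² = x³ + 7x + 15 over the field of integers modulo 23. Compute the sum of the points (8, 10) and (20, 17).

(7, 4)

(8, 10) + (20, 17). λ = (17 - 10)/(20 - 8) ≡ 7/12 mod 23. 12⁻¹ ≡ 2 (mod 23) since 12·2 = 24 ≡ 1, so λ ≡ 14.
  x = λ² - 8 - 20 = 196 - 28 ≡ 7; y = λ·(8 - 7) - 10 ≡ 4. → (7, 4)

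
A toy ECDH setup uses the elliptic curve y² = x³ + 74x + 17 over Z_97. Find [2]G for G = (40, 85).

(18, 87)

tangent at (40, 85): λ = (3·40² + 74)/(2·85) ≡ 24/73. 73⁻¹ ≡ 4 (mod 97) since 73·4 = 292 ≡ 1, so λ ≡ 24·4 ≡ 96.
  x = λ² - 40 - 40 = 9216 - 80 ≡ 18; y = λ·(40 - 18) - 85 ≡ 87. → (18, 87)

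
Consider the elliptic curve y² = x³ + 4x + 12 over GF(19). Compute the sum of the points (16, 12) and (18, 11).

(16, 12) + (18, 11). λ = (11 - 12)/(18 - 16) ≡ 18/2 mod 19. 2⁻¹ ≡ 10 (mod 19) since 2·10 = 20 ≡ 1, so λ ≡ 9.
  x = λ² - 16 - 18 = 81 - 34 ≡ 9; y = λ·(16 - 9) - 12 ≡ 13. → (9, 13)

(9, 13)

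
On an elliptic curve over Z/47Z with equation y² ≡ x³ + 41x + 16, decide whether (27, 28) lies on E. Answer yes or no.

yes

y² = 28² ≡ 32; x³ + 41x + 16 = 20806 ≡ 32 (mod 47). 32 = 32.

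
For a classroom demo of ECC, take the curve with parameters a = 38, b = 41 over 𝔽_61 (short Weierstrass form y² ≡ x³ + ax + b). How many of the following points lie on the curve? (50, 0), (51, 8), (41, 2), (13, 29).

(50, 0): 0² ≡ 0, rhs ≡ 0 → on.
(51, 8): 8² ≡ 3, rhs ≡ 3 → on.
(41, 2): 2² ≡ 4, rhs ≡ 4 → on.
(13, 29): 29² ≡ 48, rhs ≡ 48 → on.

4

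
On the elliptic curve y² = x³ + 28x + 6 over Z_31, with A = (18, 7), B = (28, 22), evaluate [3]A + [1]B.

(23, 18)

First 3A:
Repeated addition: build up to 3A.
2A: tangent at (18, 7): λ = (3·18² + 28)/(2·7) ≡ 8/14. 14⁻¹ ≡ 20 (mod 31) since 14·20 = 280 ≡ 1, so λ ≡ 8·20 ≡ 5.
  x = λ² - 18 - 18 = 25 - 36 ≡ 20; y = λ·(18 - 20) - 7 ≡ 14. → (20, 14)
3A: (20, 14) + (18, 7). λ = (7 - 14)/(18 - 20) ≡ 24/29 mod 31. 29⁻¹ ≡ 15 (mod 31), so λ ≡ 19.
  x = λ² - 20 - 18 = 361 - 38 ≡ 13; y = λ·(20 - 13) - 14 ≡ 26. → (13, 26)
3A = (13, 26).
Finally 3A + B:
(13, 26) + (28, 22). λ = (22 - 26)/(28 - 13) ≡ 27/15 mod 31. 15⁻¹ ≡ 29 (mod 31) since 15·29 = 435 ≡ 1, so λ ≡ 8.
  x = λ² - 13 - 28 = 64 - 41 ≡ 23; y = λ·(13 - 23) - 26 ≡ 18. → (23, 18)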